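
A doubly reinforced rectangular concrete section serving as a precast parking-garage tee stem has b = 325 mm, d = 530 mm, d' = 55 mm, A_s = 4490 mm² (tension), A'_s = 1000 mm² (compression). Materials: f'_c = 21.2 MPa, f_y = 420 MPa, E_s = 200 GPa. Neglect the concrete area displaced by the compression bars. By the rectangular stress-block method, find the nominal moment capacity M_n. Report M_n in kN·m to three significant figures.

Assume both tension and compression steel yield.
Net tension couple steel: A_s − A'_s = 3490 mm².
a = (A_s − A'_s) f_y / (0.85 f'_c b) = 1465800/(0.85 × 21.2 × 325) = 250.29 mm.
c = a/β₁ = 250.29/0.85 = 294.46 mm; ε'_s = 0.003(c − d')/c = 0.0024 ≥ f_y/E_s = 0.0021, so compression steel does yield.
M_n = (A_s − A'_s) f_y (d − a/2) + A'_s f_y (d − d') = [1465800 × (530 − 125.145) + 420000 × (530 − 55)] × 10⁻⁶ = 593.44 + 199.50 = 792.94 kN·m.

M_n ≈ 793 kN·m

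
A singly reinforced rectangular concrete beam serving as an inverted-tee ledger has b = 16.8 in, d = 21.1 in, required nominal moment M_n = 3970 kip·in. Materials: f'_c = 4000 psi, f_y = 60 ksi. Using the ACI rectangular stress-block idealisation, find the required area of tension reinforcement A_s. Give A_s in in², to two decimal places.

From M_n = 0.85 f'_c a b (d − a/2):
a = d − √(d² − 2M_n/(0.85 f'_c b)) = 21.1 − √(21.1² − 2 × 3970/(0.85 × 4 × 16.8)) = 3.601 in.
A_s = 0.85 f'_c a b / f_y = 0.85 × 4 × 3.601 × 16.8 / 60 = 3.428 in².

A_s ≈ 3.43 in²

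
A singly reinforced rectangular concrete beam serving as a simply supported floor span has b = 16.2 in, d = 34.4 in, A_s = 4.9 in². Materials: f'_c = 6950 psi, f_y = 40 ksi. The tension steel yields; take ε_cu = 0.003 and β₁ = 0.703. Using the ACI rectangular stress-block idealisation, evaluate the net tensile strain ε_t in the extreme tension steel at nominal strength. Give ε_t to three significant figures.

a = A_s f_y/(0.85 f'_c b) = 2.048 in.
β₁ = 0.703, so c = a/β₁ = 2.048/0.703 = 2.913 in.
From the linear strain diagram with ε_cu = 0.003: ε_t = 0.003 (d − c)/c = 0.003 × (34.4 − 2.913)/2.913 = 0.0324.
Since ε_t ≥ 0.005, the section is tension-controlled.

ε_t ≈ 0.0324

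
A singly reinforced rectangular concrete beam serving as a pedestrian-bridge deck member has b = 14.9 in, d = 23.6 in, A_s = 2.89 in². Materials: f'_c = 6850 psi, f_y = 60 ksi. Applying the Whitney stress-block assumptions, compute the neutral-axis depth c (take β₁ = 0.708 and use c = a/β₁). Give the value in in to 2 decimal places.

T = A_s f_y = 2.89 × 60 = 173.4 kips.
a = T/(0.85 f'_c b) = 173.4/(0.85 × 6.85 × 14.9) = 1.9987 in.
With β₁ = 0.708, c = a/β₁ = 1.9987/0.708 = 2.82 in.

c ≈ 2.82 in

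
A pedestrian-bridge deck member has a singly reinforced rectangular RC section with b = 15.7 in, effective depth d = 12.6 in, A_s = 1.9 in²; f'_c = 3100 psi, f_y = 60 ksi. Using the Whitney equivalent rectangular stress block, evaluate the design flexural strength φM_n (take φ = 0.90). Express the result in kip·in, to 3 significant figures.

T = A_s f_y = 1.9 × 60 = 114 kips.
a = T/(0.85 f'_c b) = 114/(0.85 × 3.1 × 15.7) = 2.756 in.
M_n = T(d − a/2) = 114 × (12.6 − 1.378) = 1279.3 kip·in.
φM_n = 0.90 × 1279.3 = 1151.4 kip·in.

φM_n ≈ 1150 kip·in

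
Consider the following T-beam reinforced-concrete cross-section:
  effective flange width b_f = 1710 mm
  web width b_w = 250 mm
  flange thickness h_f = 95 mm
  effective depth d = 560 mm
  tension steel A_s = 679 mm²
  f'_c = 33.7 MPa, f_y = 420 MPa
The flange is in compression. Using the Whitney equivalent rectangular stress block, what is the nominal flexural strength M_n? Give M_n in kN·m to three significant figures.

Tension: T = A_s f_y = 679 × 420 = 285180 N.
Try a within the flange: a = T/(0.85 f'_c b_f) = 285180/(0.85 × 33.7 × 1710) = 5.82 mm.
Since a = 5.82 ≤ h_f = 95 mm, the stress block lies entirely in the flange; analyse as a rectangular beam of width b_f.
M_n = T(d − a/2) = 285180 × (560 − 2.91) = 158.87 × 10⁶ N·mm.
M_n = 158.87 kN·m.

M_n ≈ 159 kN·m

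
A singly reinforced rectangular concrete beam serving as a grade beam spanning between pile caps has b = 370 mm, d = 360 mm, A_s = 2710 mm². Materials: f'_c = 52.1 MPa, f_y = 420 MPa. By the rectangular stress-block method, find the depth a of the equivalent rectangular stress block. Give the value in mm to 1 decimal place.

a ≈ 69.5 mm

T = A_s f_y = 2710 × 420 = 1138200 N = 1138.2 kN.
Setting C = 0.85 f'_c a b equal to T: a = 1138200/(0.85 × 52.1 × 370) = 69.5 mm.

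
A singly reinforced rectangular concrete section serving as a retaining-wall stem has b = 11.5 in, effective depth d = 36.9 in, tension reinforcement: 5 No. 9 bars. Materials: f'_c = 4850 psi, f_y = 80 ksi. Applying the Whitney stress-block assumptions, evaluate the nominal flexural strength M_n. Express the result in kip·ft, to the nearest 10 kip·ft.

A_s = 5 × 1 = 5 in².
T = A_s f_y = 5 × 80 = 400 kips.
a = T/(0.85 f'_c b) = 400/(0.85 × 4.85 × 11.5) = 8.437 in.
M_n = T(d − a/2) = 400 × (36.9 − 4.2185) = 13072.6 kip·in = 13072.6/12 = 1089.38 kip·ft.

M_n ≈ 1090 kip·ft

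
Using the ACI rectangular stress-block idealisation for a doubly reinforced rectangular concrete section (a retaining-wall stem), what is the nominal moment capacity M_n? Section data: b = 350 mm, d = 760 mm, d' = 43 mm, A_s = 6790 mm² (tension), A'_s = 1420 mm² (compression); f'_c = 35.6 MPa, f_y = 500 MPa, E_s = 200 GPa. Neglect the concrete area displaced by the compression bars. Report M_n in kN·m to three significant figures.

Assume both tension and compression steel yield.
Net tension couple steel: A_s − A'_s = 5370 mm².
a = (A_s − A'_s) f_y / (0.85 f'_c b) = 2685000/(0.85 × 35.6 × 350) = 253.52 mm.
c = a/β₁ = 253.52/0.796 = 318.49 mm; ε'_s = 0.003(c − d')/c = 0.0026 ≥ f_y/E_s = 0.0025, so compression steel does yield.
M_n = (A_s − A'_s) f_y (d − a/2) + A'_s f_y (d − d') = [2685000 × (760 − 126.76) + 710000 × (760 − 43)] × 10⁻⁶ = 1700.25 + 509.07 = 2209.32 kN·m.

M_n ≈ 2210 kN·m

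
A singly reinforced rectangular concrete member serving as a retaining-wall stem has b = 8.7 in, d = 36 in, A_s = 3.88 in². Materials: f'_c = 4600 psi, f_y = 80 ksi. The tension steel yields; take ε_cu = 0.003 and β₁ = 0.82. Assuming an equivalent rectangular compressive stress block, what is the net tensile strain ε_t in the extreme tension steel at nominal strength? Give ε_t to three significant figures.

a = A_s f_y/(0.85 f'_c b) = 9.125 in.
β₁ = 0.82, so c = a/β₁ = 9.125/0.82 = 11.128 in.
From the linear strain diagram with ε_cu = 0.003: ε_t = 0.003 (d − c)/c = 0.003 × (36 − 11.128)/11.128 = 0.00671.
Since ε_t ≥ 0.005, the section is tension-controlled.

ε_t ≈ 0.00671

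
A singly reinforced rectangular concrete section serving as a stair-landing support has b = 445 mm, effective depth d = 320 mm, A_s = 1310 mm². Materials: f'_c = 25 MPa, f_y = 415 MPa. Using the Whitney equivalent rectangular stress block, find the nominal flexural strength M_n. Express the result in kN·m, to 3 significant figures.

T = A_s f_y = 1310 × 415 = 543650 N = 543.65 kN.
From C = T: a = T/(0.85 f'_c b) = 543650/(0.85 × 25 × 445) = 57.49 mm.
M_n = T(d − a/2) = 543.65 kN × (320 − 28.745) mm = 158.34 kN·m.

M_n ≈ 158 kN·m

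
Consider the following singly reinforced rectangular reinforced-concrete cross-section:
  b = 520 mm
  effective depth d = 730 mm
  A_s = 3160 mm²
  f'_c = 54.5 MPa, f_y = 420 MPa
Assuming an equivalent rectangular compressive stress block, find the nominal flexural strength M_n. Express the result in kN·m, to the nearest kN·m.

T = A_s f_y = 3160 × 420 = 1327200 N = 1327.2 kN.
From C = T: a = T/(0.85 f'_c b) = 1327200/(0.85 × 54.5 × 520) = 55.10 mm.
M_n = T(d − a/2) = 1327.2 kN × (730 − 27.55) mm = 932.29 kN·m.

M_n ≈ 932 kN·m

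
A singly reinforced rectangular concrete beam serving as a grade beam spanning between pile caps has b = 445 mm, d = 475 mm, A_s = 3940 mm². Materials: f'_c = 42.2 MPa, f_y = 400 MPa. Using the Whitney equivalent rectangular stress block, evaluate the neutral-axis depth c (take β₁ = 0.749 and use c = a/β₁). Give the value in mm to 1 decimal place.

c ≈ 131.8 mm

T = A_s f_y = 3940 × 400 = 1576000 N = 1576 kN.
Setting C = 0.85 f'_c a b equal to T: a = 1576000/(0.85 × 42.2 × 445) = 98.734 mm.
With β₁ = 0.749, c = a/β₁ = 98.734/0.749 = 131.8 mm.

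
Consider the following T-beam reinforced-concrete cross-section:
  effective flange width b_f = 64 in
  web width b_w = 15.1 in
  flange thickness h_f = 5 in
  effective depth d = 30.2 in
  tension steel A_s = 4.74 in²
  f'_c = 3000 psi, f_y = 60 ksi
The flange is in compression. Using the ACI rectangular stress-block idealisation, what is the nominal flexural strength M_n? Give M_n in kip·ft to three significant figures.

Tension: T = A_s f_y = 4.74 × 60 = 284.4 kips.
Try a within the flange: a = T/(0.85 f'_c b_f) = 284.4/(0.85 × 3 × 64) = 1.743 in.
Since a = 1.743 ≤ h_f = 5 in, the stress block lies entirely in the flange; analyse as a rectangular beam of width b_f.
M_n = T(d − a/2) = 284.4 × (30.2 − 0.8715) = 8341.0 kip·in.
M_n = 8341.0/12 = 695.08 kip·ft.

M_n ≈ 695 kip·ft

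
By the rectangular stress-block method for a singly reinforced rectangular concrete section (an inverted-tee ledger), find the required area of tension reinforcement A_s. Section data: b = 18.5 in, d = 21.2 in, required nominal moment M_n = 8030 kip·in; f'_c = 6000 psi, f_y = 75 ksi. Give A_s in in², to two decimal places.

From M_n = 0.85 f'_c a b (d − a/2):
a = d − √(d² − 2M_n/(0.85 f'_c b)) = 21.2 − √(21.2² − 2 × 8030/(0.85 × 6 × 18.5)) = 4.490 in.
A_s = 0.85 f'_c a b / f_y = 0.85 × 6 × 4.490 × 18.5 / 75 = 5.648 in².

A_s ≈ 5.65 in²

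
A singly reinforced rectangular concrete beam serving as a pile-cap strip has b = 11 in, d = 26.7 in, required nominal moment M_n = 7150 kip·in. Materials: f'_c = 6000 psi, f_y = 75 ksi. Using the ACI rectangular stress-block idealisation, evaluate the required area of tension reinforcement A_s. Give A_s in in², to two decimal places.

A_s ≈ 3.96 in²

From M_n = 0.85 f'_c a b (d − a/2):
a = d − √(d² − 2M_n/(0.85 f'_c b)) = 26.7 − √(26.7² − 2 × 7150/(0.85 × 6 × 11)) = 5.299 in.
A_s = 0.85 f'_c a b / f_y = 0.85 × 6 × 5.299 × 11 / 75 = 3.964 in².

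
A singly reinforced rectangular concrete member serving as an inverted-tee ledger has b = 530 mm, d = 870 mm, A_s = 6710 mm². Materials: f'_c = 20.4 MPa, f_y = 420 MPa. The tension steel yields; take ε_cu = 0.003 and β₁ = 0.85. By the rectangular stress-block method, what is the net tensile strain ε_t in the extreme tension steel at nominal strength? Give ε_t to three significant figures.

a = A_s f_y/(0.85 f'_c b) = 306.65 mm.
β₁ = 0.85, so c = a/β₁ = 306.65/0.85 = 360.76 mm.
From the linear strain diagram with ε_cu = 0.003: ε_t = 0.003 (d − c)/c = 0.003 × (870 − 360.76)/360.76 = 0.00423.
ε_t is between 0.004 and 0.005 — transition zone.

ε_t ≈ 0.00423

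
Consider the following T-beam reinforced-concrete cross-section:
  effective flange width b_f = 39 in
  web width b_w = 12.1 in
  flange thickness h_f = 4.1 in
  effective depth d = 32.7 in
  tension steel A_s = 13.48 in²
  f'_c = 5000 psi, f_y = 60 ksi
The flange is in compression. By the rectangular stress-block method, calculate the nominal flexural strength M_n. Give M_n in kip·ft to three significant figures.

Tension: T = A_s f_y = 13.48 × 60 = 808.8 kips.
Try a within the flange: a = T/(0.85 f'_c b_f) = 808.8/(0.85 × 5 × 39) = 4.880 in.
a = 4.880 > h_f = 4.1 in: the block extends into the web. Split into flange-overhang and web parts.
C_f = 0.85 f'_c (b_f − b_w) h_f = 0.85 × 5 × (39 − 12.1) × 4.1 = 468.7 kips.
Remaining web compression depth: a_w = (T − C_f)/(0.85 f'_c b_w) = (808.8 − 468.7)/(0.85 × 5 × 12.1) = 6.614 in.
M_n = C_f(d − h_f/2) + (T − C_f)(d − a_w/2) = 468.7 × (32.7 − 2.05) + 340.1 × (32.7 − 3.307) = 14365.7 + 9996.6 = 24362.3 kip·in.
M_n = 24362.3/12 = 2030.19 kip·ft.

M_n ≈ 2030 kip·ft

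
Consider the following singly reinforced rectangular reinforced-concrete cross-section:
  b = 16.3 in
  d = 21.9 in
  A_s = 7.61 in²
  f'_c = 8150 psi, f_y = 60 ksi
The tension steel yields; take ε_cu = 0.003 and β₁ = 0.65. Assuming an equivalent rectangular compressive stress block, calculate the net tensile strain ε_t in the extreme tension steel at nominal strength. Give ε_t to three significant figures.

ε_t ≈ 0.00756

a = A_s f_y/(0.85 f'_c b) = 4.044 in.
β₁ = 0.65, so c = a/β₁ = 4.044/0.65 = 6.222 in.
From the linear strain diagram with ε_cu = 0.003: ε_t = 0.003 (d − c)/c = 0.003 × (21.9 − 6.222)/6.222 = 0.00756.
Since ε_t ≥ 0.005, the section is tension-controlled.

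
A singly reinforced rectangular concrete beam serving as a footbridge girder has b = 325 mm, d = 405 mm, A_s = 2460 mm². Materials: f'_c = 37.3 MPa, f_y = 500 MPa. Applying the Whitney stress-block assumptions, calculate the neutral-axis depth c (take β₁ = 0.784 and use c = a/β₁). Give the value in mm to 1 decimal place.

c ≈ 152.3 mm

T = A_s f_y = 2460 × 500 = 1230000 N = 1230 kN.
Setting C = 0.85 f'_c a b equal to T: a = 1230000/(0.85 × 37.3 × 325) = 119.370 mm.
With β₁ = 0.784, c = a/β₁ = 119.370/0.784 = 152.3 mm.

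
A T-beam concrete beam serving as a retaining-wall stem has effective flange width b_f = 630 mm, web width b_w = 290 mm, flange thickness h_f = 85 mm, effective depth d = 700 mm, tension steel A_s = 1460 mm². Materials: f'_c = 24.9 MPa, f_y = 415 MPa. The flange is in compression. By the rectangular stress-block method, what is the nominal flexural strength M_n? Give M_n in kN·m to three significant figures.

Tension: T = A_s f_y = 1460 × 415 = 605900 N.
Try a within the flange: a = T/(0.85 f'_c b_f) = 605900/(0.85 × 24.9 × 630) = 45.44 mm.
Since a = 45.44 ≤ h_f = 85 mm, the stress block lies entirely in the flange; analyse as a rectangular beam of width b_f.
M_n = T(d − a/2) = 605900 × (700 − 22.72) = 410.36 × 10⁶ N·mm.
M_n = 410.36 kN·m.

M_n ≈ 410 kN·m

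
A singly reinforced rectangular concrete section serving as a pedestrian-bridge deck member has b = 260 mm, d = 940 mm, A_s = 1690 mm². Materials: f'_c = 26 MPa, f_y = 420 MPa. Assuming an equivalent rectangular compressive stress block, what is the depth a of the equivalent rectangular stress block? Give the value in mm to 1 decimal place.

T = A_s f_y = 1690 × 420 = 709800 N = 709.8 kN.
Setting C = 0.85 f'_c a b equal to T: a = 709800/(0.85 × 26 × 260) = 123.5 mm.

a ≈ 123.5 mm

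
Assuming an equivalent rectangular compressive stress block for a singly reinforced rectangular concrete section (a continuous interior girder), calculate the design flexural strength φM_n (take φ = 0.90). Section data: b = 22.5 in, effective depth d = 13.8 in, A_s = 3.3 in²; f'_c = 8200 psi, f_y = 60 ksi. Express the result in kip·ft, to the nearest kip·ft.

T = A_s f_y = 3.3 × 60 = 198 kips.
a = T/(0.85 f'_c b) = 198/(0.85 × 8.2 × 22.5) = 1.263 in.
M_n = T(d − a/2) = 198 × (13.8 − 0.6315) = 2607.4 kip·in = 2607.4/12 = 217.28 kip·ft.
φM_n = 0.90 × 217.28 = 195.55 kip·ft.

φM_n ≈ 196 kip·ft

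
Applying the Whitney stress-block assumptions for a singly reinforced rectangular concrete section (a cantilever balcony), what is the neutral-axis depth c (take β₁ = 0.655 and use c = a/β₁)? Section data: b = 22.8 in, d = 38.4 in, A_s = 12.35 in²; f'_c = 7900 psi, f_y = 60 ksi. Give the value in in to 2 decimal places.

c ≈ 7.39 in

T = A_s f_y = 12.35 × 60 = 741 kips.
a = T/(0.85 f'_c b) = 741/(0.85 × 7.9 × 22.8) = 4.8399 in.
With β₁ = 0.655, c = a/β₁ = 4.8399/0.655 = 7.39 in.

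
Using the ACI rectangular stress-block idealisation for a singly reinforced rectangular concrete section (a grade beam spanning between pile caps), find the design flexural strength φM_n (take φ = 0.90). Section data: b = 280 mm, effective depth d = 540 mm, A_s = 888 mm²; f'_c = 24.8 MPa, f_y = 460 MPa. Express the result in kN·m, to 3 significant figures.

T = A_s f_y = 888 × 460 = 408480 N = 408.48 kN.
From C = T: a = T/(0.85 f'_c b) = 408480/(0.85 × 24.8 × 280) = 69.21 mm.
M_n = T(d − a/2) = 408.48 kN × (540 − 34.605) mm = 206.44 kN·m.
φM_n = 0.90 × 206.44 = 185.80 kN·m.

φM_n ≈ 186 kN·m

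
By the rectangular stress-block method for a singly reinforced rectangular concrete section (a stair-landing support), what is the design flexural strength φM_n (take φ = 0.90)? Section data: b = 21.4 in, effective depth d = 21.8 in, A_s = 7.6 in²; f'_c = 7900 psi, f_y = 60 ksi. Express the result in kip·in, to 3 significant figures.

T = A_s f_y = 7.6 × 60 = 456 kips.
a = T/(0.85 f'_c b) = 456/(0.85 × 7.9 × 21.4) = 3.173 in.
M_n = T(d − a/2) = 456 × (21.8 − 1.5865) = 9217.4 kip·in.
φM_n = 0.90 × 9217.4 = 8295.7 kip·in.

φM_n ≈ 8300 kip·in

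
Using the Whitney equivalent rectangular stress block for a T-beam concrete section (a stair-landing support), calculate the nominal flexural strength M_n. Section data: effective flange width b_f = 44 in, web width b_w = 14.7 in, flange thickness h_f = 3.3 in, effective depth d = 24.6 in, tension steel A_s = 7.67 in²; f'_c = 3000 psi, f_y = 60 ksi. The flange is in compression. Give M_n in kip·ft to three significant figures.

Tension: T = A_s f_y = 7.67 × 60 = 460.2 kips.
Try a within the flange: a = T/(0.85 f'_c b_f) = 460.2/(0.85 × 3 × 44) = 4.102 in.
a = 4.102 > h_f = 3.3 in: the block extends into the web. Split into flange-overhang and web parts.
C_f = 0.85 f'_c (b_f − b_w) h_f = 0.85 × 3 × (44 − 14.7) × 3.3 = 246.6 kips.
Remaining web compression depth: a_w = (T − C_f)/(0.85 f'_c b_w) = (460.2 − 246.6)/(0.85 × 3 × 14.7) = 5.698 in.
M_n = C_f(d − h_f/2) + (T − C_f)(d − a_w/2) = 246.6 × (24.6 − 1.65) + 213.6 × (24.6 − 2.849) = 5659.5 + 4646.0 = 10305.5 kip·in.
M_n = 10305.5/12 = 858.79 kip·ft.

M_n ≈ 859 kip·ft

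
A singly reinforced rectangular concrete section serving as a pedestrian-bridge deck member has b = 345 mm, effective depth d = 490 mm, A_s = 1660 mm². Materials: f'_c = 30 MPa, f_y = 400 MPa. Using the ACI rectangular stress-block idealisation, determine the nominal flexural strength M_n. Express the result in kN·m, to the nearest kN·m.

M_n ≈ 300 kN·m

T = A_s f_y = 1660 × 400 = 664000 N = 664 kN.
From C = T: a = T/(0.85 f'_c b) = 664000/(0.85 × 30 × 345) = 75.48 mm.
M_n = T(d − a/2) = 664 kN × (490 − 37.74) mm = 300.30 kN·m.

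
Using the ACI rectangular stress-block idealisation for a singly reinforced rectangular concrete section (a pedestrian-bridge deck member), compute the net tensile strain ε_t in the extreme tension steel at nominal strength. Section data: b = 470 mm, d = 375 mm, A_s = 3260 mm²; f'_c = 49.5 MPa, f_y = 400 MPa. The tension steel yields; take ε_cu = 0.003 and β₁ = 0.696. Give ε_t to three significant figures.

ε_t ≈ 0.00887

a = A_s f_y/(0.85 f'_c b) = 65.94 mm.
β₁ = 0.696, so c = a/β₁ = 65.94/0.696 = 94.74 mm.
From the linear strain diagram with ε_cu = 0.003: ε_t = 0.003 (d − c)/c = 0.003 × (375 − 94.74)/94.74 = 0.00887.
Since ε_t ≥ 0.005, the section is tension-controlled.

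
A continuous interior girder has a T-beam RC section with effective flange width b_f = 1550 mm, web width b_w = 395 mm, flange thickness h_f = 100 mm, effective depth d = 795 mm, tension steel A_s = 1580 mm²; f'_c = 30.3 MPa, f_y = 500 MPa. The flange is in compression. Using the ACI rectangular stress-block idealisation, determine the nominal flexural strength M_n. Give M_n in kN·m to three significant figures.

Tension: T = A_s f_y = 1580 × 500 = 790000 N.
Try a within the flange: a = T/(0.85 f'_c b_f) = 790000/(0.85 × 30.3 × 1550) = 19.79 mm.
Since a = 19.79 ≤ h_f = 100 mm, the stress block lies entirely in the flange; analyse as a rectangular beam of width b_f.
M_n = T(d − a/2) = 790000 × (795 − 9.895) = 620.23 × 10⁶ N·mm.
M_n = 620.23 kN·m.

M_n ≈ 620 kN·m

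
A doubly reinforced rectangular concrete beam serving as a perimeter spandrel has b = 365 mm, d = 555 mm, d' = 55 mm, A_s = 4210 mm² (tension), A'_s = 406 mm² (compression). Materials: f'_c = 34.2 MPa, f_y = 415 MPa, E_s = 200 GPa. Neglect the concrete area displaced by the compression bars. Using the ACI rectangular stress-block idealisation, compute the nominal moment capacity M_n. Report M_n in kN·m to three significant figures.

Assume both tension and compression steel yield.
Net tension couple steel: A_s − A'_s = 3804 mm².
a = (A_s − A'_s) f_y / (0.85 f'_c b) = 1578660/(0.85 × 34.2 × 365) = 148.78 mm.
c = a/β₁ = 148.78/0.806 = 184.59 mm; ε'_s = 0.003(c − d')/c = 0.0021 ≥ f_y/E_s = 0.0021, so compression steel does yield.
M_n = (A_s − A'_s) f_y (d − a/2) + A'_s f_y (d − d') = [1578660 × (555 − 74.39) + 168490 × (555 − 55)] × 10⁻⁶ = 758.72 + 84.25 = 842.97 kN·m.

M_n ≈ 843 kN·m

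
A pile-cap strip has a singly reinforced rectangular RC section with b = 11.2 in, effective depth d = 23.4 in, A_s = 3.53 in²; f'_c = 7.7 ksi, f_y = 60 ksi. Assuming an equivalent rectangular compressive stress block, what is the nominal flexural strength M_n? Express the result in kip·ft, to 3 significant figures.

T = A_s f_y = 3.53 × 60 = 211.8 kips.
a = T/(0.85 f'_c b) = 211.8/(0.85 × 7.7 × 11.2) = 2.889 in.
M_n = T(d − a/2) = 211.8 × (23.4 − 1.4445) = 4650.2 kip·in = 4650.2/12 = 387.52 kip·ft.

M_n ≈ 388 kip·ft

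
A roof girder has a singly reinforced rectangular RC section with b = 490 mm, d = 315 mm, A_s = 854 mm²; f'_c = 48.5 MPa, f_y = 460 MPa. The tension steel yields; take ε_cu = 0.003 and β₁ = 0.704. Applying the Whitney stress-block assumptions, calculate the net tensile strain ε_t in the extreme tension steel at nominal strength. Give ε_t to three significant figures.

ε_t ≈ 0.0312

a = A_s f_y/(0.85 f'_c b) = 19.45 mm.
β₁ = 0.704, so c = a/β₁ = 19.45/0.704 = 27.63 mm.
From the linear strain diagram with ε_cu = 0.003: ε_t = 0.003 (d − c)/c = 0.003 × (315 − 27.63)/27.63 = 0.0312.
Since ε_t ≥ 0.005, the section is tension-controlled.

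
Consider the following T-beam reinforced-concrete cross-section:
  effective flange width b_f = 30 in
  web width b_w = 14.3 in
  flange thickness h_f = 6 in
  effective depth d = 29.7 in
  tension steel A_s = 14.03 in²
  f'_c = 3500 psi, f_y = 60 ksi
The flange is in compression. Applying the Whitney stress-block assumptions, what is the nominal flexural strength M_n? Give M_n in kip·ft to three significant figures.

Tension: T = A_s f_y = 14.03 × 60 = 841.8 kips.
Try a within the flange: a = T/(0.85 f'_c b_f) = 841.8/(0.85 × 3.5 × 30) = 9.432 in.
a = 9.432 > h_f = 6 in: the block extends into the web. Split into flange-overhang and web parts.
C_f = 0.85 f'_c (b_f − b_w) h_f = 0.85 × 3.5 × (30 − 14.3) × 6 = 280.2 kips.
Remaining web compression depth: a_w = (T − C_f)/(0.85 f'_c b_w) = (841.8 − 280.2)/(0.85 × 3.5 × 14.3) = 13.201 in.
M_n = C_f(d − h_f/2) + (T − C_f)(d − a_w/2) = 280.2 × (29.7 − 3) + 561.6 × (29.7 − 6.6005) = 7481.3 + 12972.7 = 20454.0 kip·in.
M_n = 20454.0/12 = 1704.50 kip·ft.

M_n ≈ 1700 kip·ft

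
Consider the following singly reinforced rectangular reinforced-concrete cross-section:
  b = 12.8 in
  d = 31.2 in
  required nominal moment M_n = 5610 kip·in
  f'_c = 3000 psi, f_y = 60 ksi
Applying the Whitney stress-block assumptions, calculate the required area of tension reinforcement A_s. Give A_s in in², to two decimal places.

From M_n = 0.85 f'_c a b (d − a/2):
a = d − √(d² − 2M_n/(0.85 f'_c b)) = 31.2 − √(31.2² − 2 × 5610/(0.85 × 3 × 12.8)) = 6.106 in.
A_s = 0.85 f'_c a b / f_y = 0.85 × 3 × 6.106 × 12.8 / 60 = 3.322 in².

A_s ≈ 3.32 in²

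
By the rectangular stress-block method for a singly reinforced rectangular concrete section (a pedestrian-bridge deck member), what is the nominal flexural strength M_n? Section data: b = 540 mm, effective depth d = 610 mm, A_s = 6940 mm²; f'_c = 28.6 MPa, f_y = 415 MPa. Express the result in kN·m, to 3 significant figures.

T = A_s f_y = 6940 × 415 = 2880100 N = 2880.1 kN.
From C = T: a = T/(0.85 f'_c b) = 2880100/(0.85 × 28.6 × 540) = 219.40 mm.
M_n = T(d − a/2) = 2880.1 kN × (610 − 109.7) mm = 1440.91 kN·m.

M_n ≈ 1440 kN·m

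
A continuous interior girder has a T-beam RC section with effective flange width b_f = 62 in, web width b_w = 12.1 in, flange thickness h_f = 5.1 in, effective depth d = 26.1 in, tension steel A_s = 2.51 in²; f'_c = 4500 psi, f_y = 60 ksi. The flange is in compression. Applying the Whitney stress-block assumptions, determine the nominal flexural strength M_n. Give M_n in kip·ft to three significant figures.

Tension: T = A_s f_y = 2.51 × 60 = 150.6 kips.
Try a within the flange: a = T/(0.85 f'_c b_f) = 150.6/(0.85 × 4.5 × 62) = 0.635 in.
Since a = 0.635 ≤ h_f = 5.1 in, the stress block lies entirely in the flange; analyse as a rectangular beam of width b_f.
M_n = T(d − a/2) = 150.6 × (26.1 − 0.3175) = 3882.8 kip·in.
M_n = 3882.8/12 = 323.57 kip·ft.

M_n ≈ 324 kip·ft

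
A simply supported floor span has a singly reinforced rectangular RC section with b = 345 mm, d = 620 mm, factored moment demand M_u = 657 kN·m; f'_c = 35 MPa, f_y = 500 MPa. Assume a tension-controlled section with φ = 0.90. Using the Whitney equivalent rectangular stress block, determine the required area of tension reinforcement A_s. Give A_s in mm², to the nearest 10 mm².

M_n = M_u/φ = 657/0.90 = 730 kN·m.
With M_n = 0.85 f'_c a b (d − a/2), solve the quadratic for a:
a = d − √(d² − 2M_n/(0.85 f'_c b)) = 620 − √(620² − 2 × 730×10⁶/(0.85 × 35 × 345)) = 127.91 mm.
A_s = 0.85 f'_c a b / f_y = 0.85 × 35 × 127.91 × 345 / 500 = 2625.7 mm².

A_s ≈ 2630 mm²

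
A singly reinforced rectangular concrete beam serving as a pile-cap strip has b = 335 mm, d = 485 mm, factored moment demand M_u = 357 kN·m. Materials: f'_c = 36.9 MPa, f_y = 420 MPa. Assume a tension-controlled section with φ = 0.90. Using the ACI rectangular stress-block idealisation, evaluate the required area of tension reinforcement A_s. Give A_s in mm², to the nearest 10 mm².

M_n = M_u/φ = 357/0.90 = 396.667 kN·m.
With M_n = 0.85 f'_c a b (d − a/2), solve the quadratic for a:
a = d − √(d² − 2M_n/(0.85 f'_c b)) = 485 − √(485² − 2 × 396.667×10⁶/(0.85 × 36.9 × 335)) = 85.35 mm.
A_s = 0.85 f'_c a b / f_y = 0.85 × 36.9 × 85.35 × 335 / 420 = 2135.2 mm².

A_s ≈ 2140 mm²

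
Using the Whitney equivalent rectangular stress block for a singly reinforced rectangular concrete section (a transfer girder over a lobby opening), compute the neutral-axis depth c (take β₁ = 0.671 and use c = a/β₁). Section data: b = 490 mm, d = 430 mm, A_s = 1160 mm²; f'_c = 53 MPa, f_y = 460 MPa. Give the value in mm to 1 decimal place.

c ≈ 36.0 mm

T = A_s f_y = 1160 × 460 = 533600 N = 533.6 kN.
Setting C = 0.85 f'_c a b equal to T: a = 533600/(0.85 × 53 × 490) = 24.173 mm.
With β₁ = 0.671, c = a/β₁ = 24.173/0.671 = 36.0 mm.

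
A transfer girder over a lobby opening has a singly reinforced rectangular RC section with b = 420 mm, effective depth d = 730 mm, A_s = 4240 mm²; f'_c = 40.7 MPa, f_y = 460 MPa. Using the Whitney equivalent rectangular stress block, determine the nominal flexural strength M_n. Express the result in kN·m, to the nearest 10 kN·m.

T = A_s f_y = 4240 × 460 = 1950400 N = 1950.4 kN.
From C = T: a = T/(0.85 f'_c b) = 1950400/(0.85 × 40.7 × 420) = 134.23 mm.
M_n = T(d − a/2) = 1950.4 kN × (730 − 67.115) mm = 1292.89 kN·m.

M_n ≈ 1290 kN·m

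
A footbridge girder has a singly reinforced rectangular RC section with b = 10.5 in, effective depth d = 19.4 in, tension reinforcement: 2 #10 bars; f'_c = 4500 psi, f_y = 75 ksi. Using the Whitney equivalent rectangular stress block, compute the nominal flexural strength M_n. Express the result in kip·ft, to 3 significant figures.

M_n ≈ 270 kip·ft

A_s = 2 × 1.27 = 2.54 in².
T = A_s f_y = 2.54 × 75 = 190.5 kips.
a = T/(0.85 f'_c b) = 190.5/(0.85 × 4.5 × 10.5) = 4.743 in.
M_n = T(d − a/2) = 190.5 × (19.4 − 2.3715) = 3243.9 kip·in = 3243.9/12 = 270.33 kip·ft.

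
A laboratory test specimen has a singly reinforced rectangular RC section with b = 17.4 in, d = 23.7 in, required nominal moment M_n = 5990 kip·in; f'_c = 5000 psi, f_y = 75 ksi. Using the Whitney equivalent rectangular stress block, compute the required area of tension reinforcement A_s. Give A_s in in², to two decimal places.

A_s ≈ 3.66 in²

From M_n = 0.85 f'_c a b (d − a/2):
a = d − √(d² − 2M_n/(0.85 f'_c b)) = 23.7 − √(23.7² − 2 × 5990/(0.85 × 5 × 17.4)) = 3.708 in.
A_s = 0.85 f'_c a b / f_y = 0.85 × 5 × 3.708 × 17.4 / 75 = 3.656 in².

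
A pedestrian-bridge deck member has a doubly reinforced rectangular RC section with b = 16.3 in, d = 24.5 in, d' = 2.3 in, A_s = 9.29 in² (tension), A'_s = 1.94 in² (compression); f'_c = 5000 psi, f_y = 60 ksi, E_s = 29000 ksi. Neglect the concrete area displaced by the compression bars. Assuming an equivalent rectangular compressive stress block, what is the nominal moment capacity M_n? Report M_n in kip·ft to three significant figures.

Assume both steels yield.
a = (A_s − A'_s) f_y/(0.85 f'_c b) = (9.29 − 1.94) × 60/(0.85 × 5 × 16.3) = 6.366 in.
c = a/β₁ = 6.366/0.8 = 7.958 in; ε'_s = 0.003(c − d')/c = 0.0021 ≥ ε_y = 0.0021, so the compression steel yields.
M_n = (A_s − A'_s) f_y (d − a/2) + A'_s f_y (d − d') = 441 × (24.5 − 3.183) + 116.4 × (24.5 − 2.3) = 9400.8 + 2584.1 = 11984.9 kip·in = 11984.9/12 = 998.74 kip·ft.

M_n ≈ 999 kip·ft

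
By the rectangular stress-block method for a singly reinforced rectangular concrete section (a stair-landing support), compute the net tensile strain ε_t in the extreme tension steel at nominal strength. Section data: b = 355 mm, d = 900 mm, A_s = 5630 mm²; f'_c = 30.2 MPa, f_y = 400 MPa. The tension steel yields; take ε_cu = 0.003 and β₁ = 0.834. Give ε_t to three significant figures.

a = A_s f_y/(0.85 f'_c b) = 247.12 mm.
β₁ = 0.834, so c = a/β₁ = 247.12/0.834 = 296.31 mm.
From the linear strain diagram with ε_cu = 0.003: ε_t = 0.003 (d − c)/c = 0.003 × (900 − 296.31)/296.31 = 0.00611.
Since ε_t ≥ 0.005, the section is tension-controlled.

ε_t ≈ 0.00611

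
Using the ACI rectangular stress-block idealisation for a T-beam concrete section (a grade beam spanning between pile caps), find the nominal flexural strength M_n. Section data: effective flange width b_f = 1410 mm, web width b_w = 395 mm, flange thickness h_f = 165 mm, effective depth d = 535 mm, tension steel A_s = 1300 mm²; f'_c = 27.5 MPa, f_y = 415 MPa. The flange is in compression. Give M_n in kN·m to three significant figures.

Tension: T = A_s f_y = 1300 × 415 = 539500 N.
Try a within the flange: a = T/(0.85 f'_c b_f) = 539500/(0.85 × 27.5 × 1410) = 16.37 mm.
Since a = 16.37 ≤ h_f = 165 mm, the stress block lies entirely in the flange; analyse as a rectangular beam of width b_f.
M_n = T(d − a/2) = 539500 × (535 − 8.185) = 284.22 × 10⁶ N·mm.
M_n = 284.22 kN·m.

M_n ≈ 284 kN·m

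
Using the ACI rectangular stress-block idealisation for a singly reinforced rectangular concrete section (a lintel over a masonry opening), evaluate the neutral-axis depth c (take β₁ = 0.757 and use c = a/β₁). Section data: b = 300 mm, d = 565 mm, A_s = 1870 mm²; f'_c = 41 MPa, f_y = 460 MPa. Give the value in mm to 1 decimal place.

c ≈ 108.7 mm

T = A_s f_y = 1870 × 460 = 860200 N = 860.2 kN.
Setting C = 0.85 f'_c a b equal to T: a = 860200/(0.85 × 41 × 300) = 82.276 mm.
With β₁ = 0.757, c = a/β₁ = 82.276/0.757 = 108.7 mm.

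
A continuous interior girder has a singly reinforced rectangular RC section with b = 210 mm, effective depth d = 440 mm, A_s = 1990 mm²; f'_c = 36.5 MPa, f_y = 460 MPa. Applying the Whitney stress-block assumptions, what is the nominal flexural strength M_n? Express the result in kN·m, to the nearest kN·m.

T = A_s f_y = 1990 × 460 = 915400 N = 915.4 kN.
From C = T: a = T/(0.85 f'_c b) = 915400/(0.85 × 36.5 × 210) = 140.50 mm.
M_n = T(d − a/2) = 915.4 kN × (440 − 70.25) mm = 338.47 kN·m.

M_n ≈ 338 kN·m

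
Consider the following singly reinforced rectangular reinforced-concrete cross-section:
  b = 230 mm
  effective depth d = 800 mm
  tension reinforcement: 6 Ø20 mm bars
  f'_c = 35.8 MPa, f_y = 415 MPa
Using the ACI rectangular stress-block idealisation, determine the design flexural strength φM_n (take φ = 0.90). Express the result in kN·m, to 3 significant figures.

φM_n ≈ 524 kN·m

A_s = 6 × 314 = 1884 mm².
T = A_s f_y = 1884 × 415 = 781860 N = 781.86 kN.
From C = T: a = T/(0.85 f'_c b) = 781860/(0.85 × 35.8 × 230) = 111.71 mm.
M_n = T(d − a/2) = 781.86 kN × (800 − 55.855) mm = 581.82 kN·m.
φM_n = 0.90 × 581.82 = 523.64 kN·m.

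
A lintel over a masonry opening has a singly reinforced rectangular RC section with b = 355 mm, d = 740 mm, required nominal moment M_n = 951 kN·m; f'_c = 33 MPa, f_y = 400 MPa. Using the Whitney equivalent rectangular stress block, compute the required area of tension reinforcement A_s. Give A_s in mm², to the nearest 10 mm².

A_s ≈ 3560 mm²

With M_n = 0.85 f'_c a b (d − a/2), solve the quadratic for a:
a = d − √(d² − 2M_n/(0.85 f'_c b)) = 740 − √(740² − 2 × 951×10⁶/(0.85 × 33 × 355)) = 142.85 mm.
A_s = 0.85 f'_c a b / f_y = 0.85 × 33 × 142.85 × 355 / 400 = 3556.2 mm².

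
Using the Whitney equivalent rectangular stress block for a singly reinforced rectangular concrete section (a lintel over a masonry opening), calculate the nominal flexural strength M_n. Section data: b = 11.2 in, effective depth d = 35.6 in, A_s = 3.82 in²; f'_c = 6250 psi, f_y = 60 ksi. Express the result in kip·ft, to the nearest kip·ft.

M_n ≈ 643 kip·ft

T = A_s f_y = 3.82 × 60 = 229.2 kips.
a = T/(0.85 f'_c b) = 229.2/(0.85 × 6.25 × 11.2) = 3.852 in.
M_n = T(d − a/2) = 229.2 × (35.6 − 1.926) = 7718.1 kip·in = 7718.1/12 = 643.18 kip·ft.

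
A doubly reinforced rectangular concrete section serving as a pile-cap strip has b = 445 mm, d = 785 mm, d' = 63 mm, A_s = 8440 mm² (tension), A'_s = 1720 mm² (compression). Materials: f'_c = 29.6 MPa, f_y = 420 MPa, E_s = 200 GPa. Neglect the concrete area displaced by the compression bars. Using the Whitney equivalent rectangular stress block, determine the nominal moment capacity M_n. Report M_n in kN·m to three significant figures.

M_n ≈ 2380 kN·m

Assume both tension and compression steel yield.
Net tension couple steel: A_s − A'_s = 6720 mm².
a = (A_s − A'_s) f_y / (0.85 f'_c b) = 2822400/(0.85 × 29.6 × 445) = 252.09 mm.
c = a/β₁ = 252.09/0.839 = 300.46 mm; ε'_s = 0.003(c − d')/c = 0.0024 ≥ f_y/E_s = 0.0021, so compression steel does yield.
M_n = (A_s − A'_s) f_y (d − a/2) + A'_s f_y (d − d') = [2822400 × (785 − 126.045) + 722400 × (785 − 63)] × 10⁻⁶ = 1859.83 + 521.57 = 2381.40 kN·m.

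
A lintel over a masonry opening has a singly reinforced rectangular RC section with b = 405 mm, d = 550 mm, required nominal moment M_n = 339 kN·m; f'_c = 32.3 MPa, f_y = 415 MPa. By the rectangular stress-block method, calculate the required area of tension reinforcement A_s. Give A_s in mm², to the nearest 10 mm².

With M_n = 0.85 f'_c a b (d − a/2), solve the quadratic for a:
a = d − √(d² − 2M_n/(0.85 f'_c b)) = 550 − √(550² − 2 × 339×10⁶/(0.85 × 32.3 × 405)) = 58.55 mm.
A_s = 0.85 f'_c a b / f_y = 0.85 × 32.3 × 58.55 × 405 / 415 = 1568.8 mm².

A_s ≈ 1570 mm²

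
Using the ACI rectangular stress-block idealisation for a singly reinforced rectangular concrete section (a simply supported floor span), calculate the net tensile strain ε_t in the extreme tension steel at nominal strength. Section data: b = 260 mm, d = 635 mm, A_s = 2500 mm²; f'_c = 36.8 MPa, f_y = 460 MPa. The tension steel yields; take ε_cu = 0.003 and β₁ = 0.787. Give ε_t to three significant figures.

ε_t ≈ 0.00760

a = A_s f_y/(0.85 f'_c b) = 141.40 mm.
β₁ = 0.787, so c = a/β₁ = 141.40/0.787 = 179.67 mm.
From the linear strain diagram with ε_cu = 0.003: ε_t = 0.003 (d − c)/c = 0.003 × (635 − 179.67)/179.67 = 0.00760.
Since ε_t ≥ 0.005, the section is tension-controlled.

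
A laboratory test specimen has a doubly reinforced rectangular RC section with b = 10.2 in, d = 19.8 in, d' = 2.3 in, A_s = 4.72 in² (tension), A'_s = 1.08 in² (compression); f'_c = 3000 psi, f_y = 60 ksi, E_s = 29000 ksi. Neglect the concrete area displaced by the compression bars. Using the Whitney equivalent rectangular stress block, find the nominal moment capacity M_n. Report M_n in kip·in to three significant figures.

M_n ≈ 4540 kip·in

Assume both steels yield.
a = (A_s − A'_s) f_y/(0.85 f'_c b) = (4.72 − 1.08) × 60/(0.85 × 3 × 10.2) = 8.397 in.
c = a/β₁ = 8.397/0.85 = 9.879 in; ε'_s = 0.003(c − d')/c = 0.0023 ≥ ε_y = 0.0021, so the compression steel yields.
M_n = (A_s − A'_s) f_y (d − a/2) + A'_s f_y (d − d') = 218.4 × (19.8 − 4.1985) + 64.8 × (19.8 − 2.3) = 3407.4 + 1134.0 = 4541.4 kip·in.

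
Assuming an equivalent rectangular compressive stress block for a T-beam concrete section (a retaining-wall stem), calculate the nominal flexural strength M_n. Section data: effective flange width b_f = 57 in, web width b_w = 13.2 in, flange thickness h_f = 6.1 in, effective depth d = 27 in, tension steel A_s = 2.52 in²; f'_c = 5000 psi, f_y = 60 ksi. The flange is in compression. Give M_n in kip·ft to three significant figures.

M_n ≈ 336 kip·ft

Tension: T = A_s f_y = 2.52 × 60 = 151.2 kips.
Try a within the flange: a = T/(0.85 f'_c b_f) = 151.2/(0.85 × 5 × 57) = 0.624 in.
Since a = 0.624 ≤ h_f = 6.1 in, the stress block lies entirely in the flange; analyse as a rectangular beam of width b_f.
M_n = T(d − a/2) = 151.2 × (27 − 0.312) = 4035.2 kip·in.
M_n = 4035.2/12 = 336.27 kip·ft.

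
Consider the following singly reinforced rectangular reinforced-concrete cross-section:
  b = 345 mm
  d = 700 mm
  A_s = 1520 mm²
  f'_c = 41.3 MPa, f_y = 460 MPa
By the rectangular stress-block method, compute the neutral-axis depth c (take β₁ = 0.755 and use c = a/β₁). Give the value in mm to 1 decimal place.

T = A_s f_y = 1520 × 460 = 699200 N = 699.2 kN.
Setting C = 0.85 f'_c a b equal to T: a = 699200/(0.85 × 41.3 × 345) = 57.732 mm.
With β₁ = 0.755, c = a/β₁ = 57.732/0.755 = 76.5 mm.

c ≈ 76.5 mm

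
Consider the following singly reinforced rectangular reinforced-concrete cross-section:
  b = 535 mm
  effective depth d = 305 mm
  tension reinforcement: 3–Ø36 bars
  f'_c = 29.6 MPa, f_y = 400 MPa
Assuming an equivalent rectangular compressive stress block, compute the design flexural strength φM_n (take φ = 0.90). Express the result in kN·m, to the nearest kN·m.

φM_n ≈ 285 kN·m

A_s = 3 × 1018 = 3054 mm².
T = A_s f_y = 3054 × 400 = 1221600 N = 1221.6 kN.
From C = T: a = T/(0.85 f'_c b) = 1221600/(0.85 × 29.6 × 535) = 90.75 mm.
M_n = T(d − a/2) = 1221.6 kN × (305 − 45.375) mm = 317.16 kN·m.
φM_n = 0.90 × 317.16 = 285.44 kN·m.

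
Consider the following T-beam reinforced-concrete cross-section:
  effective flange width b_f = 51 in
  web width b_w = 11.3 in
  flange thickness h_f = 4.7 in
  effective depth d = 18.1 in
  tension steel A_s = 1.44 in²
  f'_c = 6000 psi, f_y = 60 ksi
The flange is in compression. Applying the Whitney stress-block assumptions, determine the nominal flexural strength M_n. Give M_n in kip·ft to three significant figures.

M_n ≈ 129 kip·ft

Tension: T = A_s f_y = 1.44 × 60 = 86.4 kips.
Try a within the flange: a = T/(0.85 f'_c b_f) = 86.4/(0.85 × 6 × 51) = 0.332 in.
Since a = 0.332 ≤ h_f = 4.7 in, the stress block lies entirely in the flange; analyse as a rectangular beam of width b_f.
M_n = T(d − a/2) = 86.4 × (18.1 − 0.166) = 1549.5 kip·in.
M_n = 1549.5/12 = 129.13 kip·ft.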